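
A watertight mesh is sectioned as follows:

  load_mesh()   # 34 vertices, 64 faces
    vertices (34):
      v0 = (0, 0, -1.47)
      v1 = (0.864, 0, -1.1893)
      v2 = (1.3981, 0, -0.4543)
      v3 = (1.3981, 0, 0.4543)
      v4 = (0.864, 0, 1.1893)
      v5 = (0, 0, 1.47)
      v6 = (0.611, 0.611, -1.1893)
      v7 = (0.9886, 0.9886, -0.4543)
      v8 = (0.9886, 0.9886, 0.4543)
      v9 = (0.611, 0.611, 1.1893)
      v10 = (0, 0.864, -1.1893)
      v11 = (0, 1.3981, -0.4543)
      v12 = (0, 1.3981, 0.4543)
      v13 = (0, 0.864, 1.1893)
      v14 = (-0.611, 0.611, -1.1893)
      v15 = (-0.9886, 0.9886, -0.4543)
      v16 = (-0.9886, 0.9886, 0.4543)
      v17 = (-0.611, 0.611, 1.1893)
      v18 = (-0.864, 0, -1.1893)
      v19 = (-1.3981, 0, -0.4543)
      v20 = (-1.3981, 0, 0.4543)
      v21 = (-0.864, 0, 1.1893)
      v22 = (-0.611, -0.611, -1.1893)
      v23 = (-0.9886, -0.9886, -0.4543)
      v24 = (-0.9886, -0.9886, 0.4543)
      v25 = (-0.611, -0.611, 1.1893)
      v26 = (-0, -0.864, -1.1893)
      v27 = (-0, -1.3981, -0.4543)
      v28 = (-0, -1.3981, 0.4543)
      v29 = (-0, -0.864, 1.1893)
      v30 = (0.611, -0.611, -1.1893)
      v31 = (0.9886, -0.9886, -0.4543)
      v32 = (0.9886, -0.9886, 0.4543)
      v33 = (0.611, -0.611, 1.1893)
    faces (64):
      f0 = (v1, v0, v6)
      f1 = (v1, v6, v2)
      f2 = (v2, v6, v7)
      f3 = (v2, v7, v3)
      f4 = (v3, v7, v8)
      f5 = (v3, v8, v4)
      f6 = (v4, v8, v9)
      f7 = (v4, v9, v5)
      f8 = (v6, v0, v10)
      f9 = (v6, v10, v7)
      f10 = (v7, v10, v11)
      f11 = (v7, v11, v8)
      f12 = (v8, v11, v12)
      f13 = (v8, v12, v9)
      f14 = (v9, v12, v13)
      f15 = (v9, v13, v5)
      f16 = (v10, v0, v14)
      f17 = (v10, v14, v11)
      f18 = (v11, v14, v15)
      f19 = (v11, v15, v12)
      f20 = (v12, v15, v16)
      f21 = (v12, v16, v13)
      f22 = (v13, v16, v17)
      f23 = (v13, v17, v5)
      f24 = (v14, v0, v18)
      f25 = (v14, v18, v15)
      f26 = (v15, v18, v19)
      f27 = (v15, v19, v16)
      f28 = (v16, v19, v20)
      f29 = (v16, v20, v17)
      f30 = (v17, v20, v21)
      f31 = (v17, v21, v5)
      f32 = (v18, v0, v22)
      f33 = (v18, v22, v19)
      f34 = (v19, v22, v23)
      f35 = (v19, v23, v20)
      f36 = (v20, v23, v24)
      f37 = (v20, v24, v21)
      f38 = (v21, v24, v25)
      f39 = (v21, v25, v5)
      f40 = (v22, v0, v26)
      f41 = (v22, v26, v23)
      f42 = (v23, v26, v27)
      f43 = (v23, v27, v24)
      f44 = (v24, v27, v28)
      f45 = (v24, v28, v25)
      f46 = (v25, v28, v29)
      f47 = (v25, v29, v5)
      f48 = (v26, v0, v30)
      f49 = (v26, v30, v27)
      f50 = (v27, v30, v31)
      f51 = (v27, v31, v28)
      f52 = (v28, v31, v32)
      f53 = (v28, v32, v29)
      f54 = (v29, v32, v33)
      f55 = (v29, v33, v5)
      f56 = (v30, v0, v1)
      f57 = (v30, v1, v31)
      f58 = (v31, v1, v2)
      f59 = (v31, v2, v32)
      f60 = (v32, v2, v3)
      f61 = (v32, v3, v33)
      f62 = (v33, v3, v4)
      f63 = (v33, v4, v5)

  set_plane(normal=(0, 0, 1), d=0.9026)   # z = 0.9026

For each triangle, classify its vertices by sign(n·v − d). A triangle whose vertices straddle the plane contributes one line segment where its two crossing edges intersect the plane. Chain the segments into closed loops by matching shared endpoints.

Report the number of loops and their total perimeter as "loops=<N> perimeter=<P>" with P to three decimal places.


Straddling triangles (16 of 64):
  (v3,v8,v4) [--+] → (0.912602, 0.385621, 0.9026)–(1.07234, 0, 0.9026)  len=0.4174
  (v4,v8,v9) [+-+] → (0.912602, 0.385621, 0.9026)–(0.75829, 0.75829, 0.9026)  len=0.4034
  (v8,v12,v9) [--+] → (0.372668, 0.918023, 0.9026)–(0.75829, 0.75829, 0.9026)  len=0.4174
  (v9,v12,v13) [+-+] → (0.372668, 0.918023, 0.9026)–(0, 1.07234, 0.9026)  len=0.4034
  (v12,v16,v13) [--+] → (-0.385621, 0.912602, 0.9026)–(0, 1.07234, 0.9026)  len=0.4174
  (v13,v16,v17) [+-+] → (-0.385621, 0.912602, 0.9026)–(-0.75829, 0.75829, 0.9026)  len=0.4034
  (v16,v20,v17) [--+] → (-0.918023, 0.372668, 0.9026)–(-0.75829, 0.75829, 0.9026)  len=0.4174
  (v17,v20,v21) [+-+] → (-0.918023, 0.372668, 0.9026)–(-1.07234, 0, 0.9026)  len=0.4034
  (v20,v24,v21) [--+] → (-0.912602, -0.385621, 0.9026)–(-1.07234, 0, 0.9026)  len=0.4174
  (v21,v24,v25) [+-+] → (-0.912602, -0.385621, 0.9026)–(-0.75829, -0.75829, 0.9026)  len=0.4034
  (v24,v28,v25) [--+] → (-0.372668, -0.918023, 0.9026)–(-0.75829, -0.75829, 0.9026)  len=0.4174
  (v25,v28,v29) [+-+] → (-0.372668, -0.918023, 0.9026)–(0, -1.07234, 0.9026)  len=0.4034
  (v28,v32,v29) [--+] → (0.385621, -0.912602, 0.9026)–(0, -1.07234, 0.9026)  len=0.4174
  (v29,v32,v33) [+-+] → (0.385621, -0.912602, 0.9026)–(0.75829, -0.75829, 0.9026)  len=0.4034
  (v32,v3,v33) [--+] → (0.918023, -0.372668, 0.9026)–(0.75829, -0.75829, 0.9026)  len=0.4174
  (v33,v3,v4) [+-+] → (0.918023, -0.372668, 0.9026)–(1.07234, 0, 0.9026)  len=0.4034

Chained into 1 loop(s):
  loop 1: 16 segments, perimeter = 6.5660
Total perimeter = 6.566

loops=1 perimeter=6.566


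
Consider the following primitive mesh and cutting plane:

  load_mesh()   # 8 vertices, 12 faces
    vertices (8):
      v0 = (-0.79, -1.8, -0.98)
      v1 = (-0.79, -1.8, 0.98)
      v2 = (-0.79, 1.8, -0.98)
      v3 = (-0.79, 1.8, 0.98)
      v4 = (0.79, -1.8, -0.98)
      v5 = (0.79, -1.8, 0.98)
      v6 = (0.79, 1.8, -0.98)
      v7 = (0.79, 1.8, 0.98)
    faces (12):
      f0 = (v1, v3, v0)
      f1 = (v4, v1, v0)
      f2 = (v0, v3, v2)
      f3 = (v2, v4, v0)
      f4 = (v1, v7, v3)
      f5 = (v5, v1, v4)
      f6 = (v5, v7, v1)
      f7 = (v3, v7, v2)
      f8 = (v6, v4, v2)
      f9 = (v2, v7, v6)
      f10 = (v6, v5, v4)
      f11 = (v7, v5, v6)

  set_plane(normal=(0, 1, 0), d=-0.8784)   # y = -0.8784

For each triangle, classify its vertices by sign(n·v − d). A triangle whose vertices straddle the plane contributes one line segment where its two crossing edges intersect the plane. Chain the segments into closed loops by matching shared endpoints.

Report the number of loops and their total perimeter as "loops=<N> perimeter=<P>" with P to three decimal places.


Straddling triangles (8 of 12):
  (v1,v3,v0) [-+-] → (-0.79, -0.8784, 0.98)–(-0.79, -0.8784, -0.47824)  len=1.4582
  (v0,v3,v2) [-++] → (-0.79, -0.8784, -0.47824)–(-0.79, -0.8784, -0.98)  len=0.5018
  (v2,v4,v0) [+--] → (0.38552, -0.8784, -0.98)–(-0.79, -0.8784, -0.98)  len=1.1755
  (v1,v7,v3) [-++] → (-0.38552, -0.8784, 0.98)–(-0.79, -0.8784, 0.98)  len=0.4045
  (v5,v7,v1) [-+-] → (0.79, -0.8784, 0.98)–(-0.38552, -0.8784, 0.98)  len=1.1755
  (v6,v4,v2) [+-+] → (0.79, -0.8784, -0.98)–(0.38552, -0.8784, -0.98)  len=0.4045
  (v6,v5,v4) [+--] → (0.79, -0.8784, 0.47824)–(0.79, -0.8784, -0.98)  len=1.4582
  (v7,v5,v6) [+-+] → (0.79, -0.8784, 0.98)–(0.79, -0.8784, 0.47824)  len=0.5018

Chained into 1 loop(s):
  loop 1: 8 segments, perimeter = 7.0800
Total perimeter = 7.080

loops=1 perimeter=7.080


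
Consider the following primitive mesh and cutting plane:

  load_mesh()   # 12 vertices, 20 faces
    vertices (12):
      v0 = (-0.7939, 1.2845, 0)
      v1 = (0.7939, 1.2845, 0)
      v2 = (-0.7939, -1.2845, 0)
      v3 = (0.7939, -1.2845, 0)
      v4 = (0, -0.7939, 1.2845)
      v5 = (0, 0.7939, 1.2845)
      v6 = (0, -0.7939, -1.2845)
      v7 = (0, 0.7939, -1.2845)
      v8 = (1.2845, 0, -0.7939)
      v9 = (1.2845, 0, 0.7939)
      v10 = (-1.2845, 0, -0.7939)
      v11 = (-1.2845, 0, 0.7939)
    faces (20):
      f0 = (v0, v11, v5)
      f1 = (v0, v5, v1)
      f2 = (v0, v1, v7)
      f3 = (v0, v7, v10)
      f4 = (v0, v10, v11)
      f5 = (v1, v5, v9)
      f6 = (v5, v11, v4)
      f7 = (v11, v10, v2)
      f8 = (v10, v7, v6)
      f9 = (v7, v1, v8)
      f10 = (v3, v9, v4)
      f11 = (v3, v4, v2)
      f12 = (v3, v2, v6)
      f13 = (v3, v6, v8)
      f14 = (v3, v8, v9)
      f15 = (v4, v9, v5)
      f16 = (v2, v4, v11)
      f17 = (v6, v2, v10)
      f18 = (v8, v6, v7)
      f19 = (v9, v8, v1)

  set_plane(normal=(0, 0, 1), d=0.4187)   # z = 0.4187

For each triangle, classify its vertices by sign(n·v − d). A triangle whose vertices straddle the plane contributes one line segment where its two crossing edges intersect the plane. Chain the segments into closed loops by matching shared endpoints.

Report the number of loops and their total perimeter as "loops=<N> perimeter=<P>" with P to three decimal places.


loops=1 perimeter=7.667

Straddling triangles (10 of 20):
  (v0,v11,v5) [-++] → (-1.05264, 0.607059, 0.4187)–(-0.535118, 1.12458, 0.4187)  len=0.7319
  (v0,v5,v1) [-+-] → (-0.535118, 1.12458, 0.4187)–(0.535118, 1.12458, 0.4187)  len=1.0702
  (v0,v10,v11) [--+] → (-1.2845, 0, 0.4187)–(-1.05264, 0.607059, 0.4187)  len=0.6498
  (v1,v5,v9) [-++] → (0.535118, 1.12458, 0.4187)–(1.05264, 0.607059, 0.4187)  len=0.7319
  (v11,v10,v2) [+--] → (-1.2845, 0, 0.4187)–(-1.05264, -0.607059, 0.4187)  len=0.6498
  (v3,v9,v4) [-++] → (1.05264, -0.607059, 0.4187)–(0.535118, -1.12458, 0.4187)  len=0.7319
  (v3,v4,v2) [-+-] → (0.535118, -1.12458, 0.4187)–(-0.535118, -1.12458, 0.4187)  len=1.0702
  (v3,v8,v9) [--+] → (1.2845, 0, 0.4187)–(1.05264, -0.607059, 0.4187)  len=0.6498
  (v2,v4,v11) [-++] → (-0.535118, -1.12458, 0.4187)–(-1.05264, -0.607059, 0.4187)  len=0.7319
  (v9,v8,v1) [+--] → (1.2845, 0, 0.4187)–(1.05264, 0.607059, 0.4187)  len=0.6498

Chained into 1 loop(s):
  loop 1: 10 segments, perimeter = 7.6673
Total perimeter = 7.667


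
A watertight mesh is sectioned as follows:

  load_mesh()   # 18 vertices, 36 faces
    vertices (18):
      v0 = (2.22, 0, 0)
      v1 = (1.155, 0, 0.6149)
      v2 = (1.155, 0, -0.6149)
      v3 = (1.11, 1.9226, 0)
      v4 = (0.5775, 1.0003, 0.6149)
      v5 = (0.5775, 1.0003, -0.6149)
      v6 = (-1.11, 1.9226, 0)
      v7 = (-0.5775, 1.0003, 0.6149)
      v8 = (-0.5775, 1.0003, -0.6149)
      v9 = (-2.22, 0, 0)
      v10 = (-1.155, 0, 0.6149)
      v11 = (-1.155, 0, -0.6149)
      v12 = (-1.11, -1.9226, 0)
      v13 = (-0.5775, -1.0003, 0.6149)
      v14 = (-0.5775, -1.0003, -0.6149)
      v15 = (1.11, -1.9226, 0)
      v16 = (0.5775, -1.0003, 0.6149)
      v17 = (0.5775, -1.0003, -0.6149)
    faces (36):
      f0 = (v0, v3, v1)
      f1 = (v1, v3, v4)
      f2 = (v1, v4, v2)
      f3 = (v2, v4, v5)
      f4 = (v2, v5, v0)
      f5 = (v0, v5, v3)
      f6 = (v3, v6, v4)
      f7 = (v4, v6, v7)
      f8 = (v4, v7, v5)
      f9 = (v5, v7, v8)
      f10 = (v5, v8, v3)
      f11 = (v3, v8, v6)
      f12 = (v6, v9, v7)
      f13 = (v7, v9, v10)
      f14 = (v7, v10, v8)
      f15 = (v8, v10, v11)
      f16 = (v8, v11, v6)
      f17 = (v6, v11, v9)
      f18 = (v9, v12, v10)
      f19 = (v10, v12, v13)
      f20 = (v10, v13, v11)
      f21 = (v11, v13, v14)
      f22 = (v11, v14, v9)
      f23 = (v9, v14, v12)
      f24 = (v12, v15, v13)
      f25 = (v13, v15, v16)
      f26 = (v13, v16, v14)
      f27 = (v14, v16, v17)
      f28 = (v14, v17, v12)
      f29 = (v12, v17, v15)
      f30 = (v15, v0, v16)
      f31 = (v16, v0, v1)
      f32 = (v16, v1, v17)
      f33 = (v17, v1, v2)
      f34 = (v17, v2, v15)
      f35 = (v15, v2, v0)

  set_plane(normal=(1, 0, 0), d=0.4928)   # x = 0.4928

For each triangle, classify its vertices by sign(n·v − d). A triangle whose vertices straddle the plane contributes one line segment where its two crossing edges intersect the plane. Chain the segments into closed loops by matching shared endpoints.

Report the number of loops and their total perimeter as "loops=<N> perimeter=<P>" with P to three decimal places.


Straddling triangles (12 of 36):
  (v3,v6,v4) [+-+] → (0.4928, 1.9226, 0)–(0.4928, 1.04659, 0.584037)  len=1.0528
  (v4,v6,v7) [+--] → (0.4928, 1.04659, 0.584037)–(0.4928, 1.0003, 0.6149)  len=0.0556
  (v4,v7,v5) [+-+] → (0.4928, 1.0003, 0.6149)–(0.4928, 1.0003, -0.524715)  len=1.1396
  (v5,v7,v8) [+--] → (0.4928, 1.0003, -0.524715)–(0.4928, 1.0003, -0.6149)  len=0.0902
  (v5,v8,v3) [+-+] → (0.4928, 1.0003, -0.6149)–(0.4928, 1.58527, -0.224899)  len=0.7031
  (v3,v8,v6) [+--] → (0.4928, 1.58527, -0.224899)–(0.4928, 1.9226, 0)  len=0.4054
  (v12,v15,v13) [-+-] → (0.4928, -1.9226, 0)–(0.4928, -1.58527, 0.224899)  len=0.4054
  (v13,v15,v16) [-++] → (0.4928, -1.58527, 0.224899)–(0.4928, -1.0003, 0.6149)  len=0.7031
  (v13,v16,v14) [-+-] → (0.4928, -1.0003, 0.6149)–(0.4928, -1.0003, 0.524715)  len=0.0902
  (v14,v16,v17) [-++] → (0.4928, -1.0003, 0.524715)–(0.4928, -1.0003, -0.6149)  len=1.1396
  (v14,v17,v12) [-+-] → (0.4928, -1.0003, -0.6149)–(0.4928, -1.04659, -0.584037)  len=0.0556
  (v12,v17,v15) [-++] → (0.4928, -1.04659, -0.584037)–(0.4928, -1.9226, 0)  len=1.0528

Chained into 2 loop(s):
  loop 1: 6 segments, perimeter = 3.4468
  loop 2: 6 segments, perimeter = 3.4468
Total perimeter = 6.894

loops=2 perimeter=6.894


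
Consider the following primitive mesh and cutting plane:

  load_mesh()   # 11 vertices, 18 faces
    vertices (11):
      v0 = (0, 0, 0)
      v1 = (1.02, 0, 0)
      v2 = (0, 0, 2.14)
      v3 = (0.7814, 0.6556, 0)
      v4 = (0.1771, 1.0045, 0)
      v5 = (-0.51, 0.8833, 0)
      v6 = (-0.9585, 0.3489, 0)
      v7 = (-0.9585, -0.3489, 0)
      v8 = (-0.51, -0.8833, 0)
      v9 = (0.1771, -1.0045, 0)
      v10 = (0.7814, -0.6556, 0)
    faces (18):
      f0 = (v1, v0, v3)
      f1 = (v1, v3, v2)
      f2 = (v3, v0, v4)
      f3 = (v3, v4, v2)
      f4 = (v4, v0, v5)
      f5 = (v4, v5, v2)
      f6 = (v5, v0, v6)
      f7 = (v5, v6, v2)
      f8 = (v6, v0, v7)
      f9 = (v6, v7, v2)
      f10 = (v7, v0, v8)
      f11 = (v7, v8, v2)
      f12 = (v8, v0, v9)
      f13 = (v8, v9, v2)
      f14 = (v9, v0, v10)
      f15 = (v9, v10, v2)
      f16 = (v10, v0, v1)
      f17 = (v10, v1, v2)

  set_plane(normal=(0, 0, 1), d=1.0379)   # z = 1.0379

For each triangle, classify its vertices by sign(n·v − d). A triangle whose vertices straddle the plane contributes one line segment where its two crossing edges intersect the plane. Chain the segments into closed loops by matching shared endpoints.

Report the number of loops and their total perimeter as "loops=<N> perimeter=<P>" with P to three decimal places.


Straddling triangles (9 of 18):
  (v1,v3,v2) [--+] → (0.402421, 0.337634, 1.0379)–(0.5253, 0, 1.0379)  len=0.3593
  (v3,v4,v2) [--+] → (0.0912065, 0.517317, 1.0379)–(0.402421, 0.337634, 1.0379)  len=0.3594
  (v4,v5,v2) [--+] → (-0.26265, 0.4549, 1.0379)–(0.0912065, 0.517317, 1.0379)  len=0.3593
  (v5,v6,v2) [--+] → (-0.493627, 0.179683, 1.0379)–(-0.26265, 0.4549, 1.0379)  len=0.3593
  (v6,v7,v2) [--+] → (-0.493627, -0.179683, 1.0379)–(-0.493627, 0.179683, 1.0379)  len=0.3594
  (v7,v8,v2) [--+] → (-0.26265, -0.4549, 1.0379)–(-0.493627, -0.179683, 1.0379)  len=0.3593
  (v8,v9,v2) [--+] → (0.0912065, -0.517317, 1.0379)–(-0.26265, -0.4549, 1.0379)  len=0.3593
  (v9,v10,v2) [--+] → (0.402421, -0.337634, 1.0379)–(0.0912065, -0.517317, 1.0379)  len=0.3594
  (v10,v1,v2) [--+] → (0.5253, 0, 1.0379)–(0.402421, -0.337634, 1.0379)  len=0.3593

Chained into 1 loop(s):
  loop 1: 9 segments, perimeter = 3.2339
Total perimeter = 3.234

loops=1 perimeter=3.234


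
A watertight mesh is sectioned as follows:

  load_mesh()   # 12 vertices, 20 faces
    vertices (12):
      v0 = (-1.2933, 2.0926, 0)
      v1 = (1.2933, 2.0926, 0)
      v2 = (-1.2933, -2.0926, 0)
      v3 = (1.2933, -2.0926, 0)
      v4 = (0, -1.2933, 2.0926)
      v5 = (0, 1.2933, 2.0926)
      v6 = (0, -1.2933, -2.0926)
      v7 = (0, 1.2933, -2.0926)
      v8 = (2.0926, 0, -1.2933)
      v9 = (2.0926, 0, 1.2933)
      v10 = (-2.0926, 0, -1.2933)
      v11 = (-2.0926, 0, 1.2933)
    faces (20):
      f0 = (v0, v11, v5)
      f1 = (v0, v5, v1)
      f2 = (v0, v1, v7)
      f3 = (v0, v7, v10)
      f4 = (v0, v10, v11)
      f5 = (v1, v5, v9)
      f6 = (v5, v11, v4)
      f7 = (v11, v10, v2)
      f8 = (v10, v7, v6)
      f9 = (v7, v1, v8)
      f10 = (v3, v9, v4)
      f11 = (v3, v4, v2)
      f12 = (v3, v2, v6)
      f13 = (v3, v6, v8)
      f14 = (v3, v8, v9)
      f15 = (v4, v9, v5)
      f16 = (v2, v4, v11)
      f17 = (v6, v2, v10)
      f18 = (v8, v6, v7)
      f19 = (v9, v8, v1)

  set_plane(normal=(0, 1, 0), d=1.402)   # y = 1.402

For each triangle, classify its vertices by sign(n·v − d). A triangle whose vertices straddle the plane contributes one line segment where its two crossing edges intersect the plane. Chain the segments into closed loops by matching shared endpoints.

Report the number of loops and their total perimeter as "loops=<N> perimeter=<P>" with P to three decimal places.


Straddling triangles (8 of 20):
  (v0,v11,v5) [+--] → (-1.55709, 1.402, 0.426815)–(-0.175881, 1.402, 1.80802)  len=1.9533
  (v0,v5,v1) [+-+] → (-0.175881, 1.402, 1.80802)–(0.175881, 1.402, 1.80802)  len=0.3518
  (v0,v1,v7) [++-] → (0.175881, 1.402, -1.80802)–(-0.175881, 1.402, -1.80802)  len=0.3518
  (v0,v7,v10) [+--] → (-0.175881, 1.402, -1.80802)–(-1.55709, 1.402, -0.426815)  len=1.9533
  (v0,v10,v11) [+--] → (-1.55709, 1.402, -0.426815)–(-1.55709, 1.402, 0.426815)  len=0.8536
  (v1,v5,v9) [+--] → (0.175881, 1.402, 1.80802)–(1.55709, 1.402, 0.426815)  len=1.9533
  (v7,v1,v8) [-+-] → (0.175881, 1.402, -1.80802)–(1.55709, 1.402, -0.426815)  len=1.9533
  (v9,v8,v1) [--+] → (1.55709, 1.402, -0.426815)–(1.55709, 1.402, 0.426815)  len=0.8536

Chained into 1 loop(s):
  loop 1: 8 segments, perimeter = 10.2241
Total perimeter = 10.224

loops=1 perimeter=10.224


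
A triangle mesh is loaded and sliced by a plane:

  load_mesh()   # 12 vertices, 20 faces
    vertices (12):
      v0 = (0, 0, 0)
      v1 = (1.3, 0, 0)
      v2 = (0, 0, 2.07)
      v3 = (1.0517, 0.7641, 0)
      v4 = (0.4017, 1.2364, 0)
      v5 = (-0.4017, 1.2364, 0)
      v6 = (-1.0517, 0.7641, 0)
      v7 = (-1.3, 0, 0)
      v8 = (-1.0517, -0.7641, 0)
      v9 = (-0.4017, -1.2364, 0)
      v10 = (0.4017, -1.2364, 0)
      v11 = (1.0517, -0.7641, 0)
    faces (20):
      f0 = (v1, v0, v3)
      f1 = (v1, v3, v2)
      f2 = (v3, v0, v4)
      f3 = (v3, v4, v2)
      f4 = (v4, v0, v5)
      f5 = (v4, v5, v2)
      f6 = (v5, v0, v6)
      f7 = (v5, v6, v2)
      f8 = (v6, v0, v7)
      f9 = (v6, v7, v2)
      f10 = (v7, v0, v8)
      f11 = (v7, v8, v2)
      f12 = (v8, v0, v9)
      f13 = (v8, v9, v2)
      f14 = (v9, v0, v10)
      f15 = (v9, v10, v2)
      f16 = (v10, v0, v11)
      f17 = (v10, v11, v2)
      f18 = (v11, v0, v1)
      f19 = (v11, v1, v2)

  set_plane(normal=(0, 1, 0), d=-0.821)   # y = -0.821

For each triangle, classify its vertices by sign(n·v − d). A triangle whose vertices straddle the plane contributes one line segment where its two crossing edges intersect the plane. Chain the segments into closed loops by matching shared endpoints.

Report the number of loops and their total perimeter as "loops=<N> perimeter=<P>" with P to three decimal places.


loops=1 perimeter=4.463

Straddling triangles (6 of 20):
  (v8,v0,v9) [++-] → (-0.266739, -0.821, 0)–(-0.973392, -0.821, 0)  len=0.7067
  (v8,v9,v2) [+-+] → (-0.973392, -0.821, 0)–(-0.266739, -0.821, 0.695469)  len=0.9915
  (v9,v0,v10) [-+-] → (-0.266739, -0.821, 0)–(0.266739, -0.821, 0)  len=0.5335
  (v9,v10,v2) [--+] → (0.266739, -0.821, 0.695469)–(-0.266739, -0.821, 0.695469)  len=0.5335
  (v10,v0,v11) [-++] → (0.266739, -0.821, 0)–(0.973392, -0.821, 0)  len=0.7067
  (v10,v11,v2) [-++] → (0.973392, -0.821, 0)–(0.266739, -0.821, 0.695469)  len=0.9915

Chained into 1 loop(s):
  loop 1: 6 segments, perimeter = 4.4632
Total perimeter = 4.463


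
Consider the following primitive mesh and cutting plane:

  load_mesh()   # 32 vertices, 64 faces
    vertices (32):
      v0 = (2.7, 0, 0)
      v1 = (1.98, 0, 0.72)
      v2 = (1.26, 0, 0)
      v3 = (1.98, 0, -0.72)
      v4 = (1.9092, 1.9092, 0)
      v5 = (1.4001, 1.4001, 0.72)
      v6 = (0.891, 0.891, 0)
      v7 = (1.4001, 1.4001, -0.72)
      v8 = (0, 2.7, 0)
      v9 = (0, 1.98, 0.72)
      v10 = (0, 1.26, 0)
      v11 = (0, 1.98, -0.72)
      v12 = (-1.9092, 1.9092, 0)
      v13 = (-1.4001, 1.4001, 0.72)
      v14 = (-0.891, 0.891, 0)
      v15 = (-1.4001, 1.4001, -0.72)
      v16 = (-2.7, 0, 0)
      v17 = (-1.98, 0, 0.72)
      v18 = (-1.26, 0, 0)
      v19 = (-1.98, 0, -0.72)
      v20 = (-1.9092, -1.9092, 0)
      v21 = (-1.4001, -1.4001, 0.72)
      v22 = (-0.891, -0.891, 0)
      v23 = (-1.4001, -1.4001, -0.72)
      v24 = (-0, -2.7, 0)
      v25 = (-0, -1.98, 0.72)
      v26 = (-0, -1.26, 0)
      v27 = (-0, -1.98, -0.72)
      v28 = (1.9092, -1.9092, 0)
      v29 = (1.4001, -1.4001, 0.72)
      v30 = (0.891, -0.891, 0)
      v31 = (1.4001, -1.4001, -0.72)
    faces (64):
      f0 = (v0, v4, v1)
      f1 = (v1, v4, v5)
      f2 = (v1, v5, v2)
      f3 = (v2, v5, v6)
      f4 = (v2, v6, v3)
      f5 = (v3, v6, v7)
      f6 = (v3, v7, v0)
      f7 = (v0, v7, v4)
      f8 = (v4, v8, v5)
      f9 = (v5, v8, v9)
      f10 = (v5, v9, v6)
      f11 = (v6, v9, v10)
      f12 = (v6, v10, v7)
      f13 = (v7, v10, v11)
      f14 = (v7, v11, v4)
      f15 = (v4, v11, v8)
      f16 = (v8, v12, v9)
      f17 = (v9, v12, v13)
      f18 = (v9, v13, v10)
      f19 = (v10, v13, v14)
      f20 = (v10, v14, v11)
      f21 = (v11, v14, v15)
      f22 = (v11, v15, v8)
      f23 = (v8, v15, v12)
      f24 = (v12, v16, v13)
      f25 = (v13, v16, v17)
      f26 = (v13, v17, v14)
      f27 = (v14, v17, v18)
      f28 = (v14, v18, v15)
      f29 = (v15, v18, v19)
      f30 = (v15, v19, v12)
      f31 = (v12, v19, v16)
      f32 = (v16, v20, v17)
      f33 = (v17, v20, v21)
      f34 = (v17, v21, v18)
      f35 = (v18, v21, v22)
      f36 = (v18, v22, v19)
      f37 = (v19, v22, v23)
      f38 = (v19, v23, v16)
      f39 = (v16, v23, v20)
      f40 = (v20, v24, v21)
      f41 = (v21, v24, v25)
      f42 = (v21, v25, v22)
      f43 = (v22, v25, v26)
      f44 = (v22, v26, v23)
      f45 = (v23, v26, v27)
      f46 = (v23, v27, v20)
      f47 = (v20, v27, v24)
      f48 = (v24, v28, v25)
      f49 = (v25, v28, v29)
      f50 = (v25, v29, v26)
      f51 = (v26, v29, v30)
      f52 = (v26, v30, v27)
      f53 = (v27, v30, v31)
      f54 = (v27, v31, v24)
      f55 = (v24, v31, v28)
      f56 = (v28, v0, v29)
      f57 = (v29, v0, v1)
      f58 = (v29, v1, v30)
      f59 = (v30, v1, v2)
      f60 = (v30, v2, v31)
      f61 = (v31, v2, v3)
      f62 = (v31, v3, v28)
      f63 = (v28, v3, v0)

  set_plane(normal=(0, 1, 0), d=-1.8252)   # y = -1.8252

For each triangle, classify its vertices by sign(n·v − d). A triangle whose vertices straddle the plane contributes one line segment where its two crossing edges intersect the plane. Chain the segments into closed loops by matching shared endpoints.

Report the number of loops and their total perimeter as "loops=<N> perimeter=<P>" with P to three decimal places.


loops=1 perimeter=8.574

Straddling triangles (18 of 64):
  (v16,v20,v17) [+-+] → (-1.94399, -1.8252, 0)–(-1.91232, -1.8252, 0.0316782)  len=0.0448
  (v17,v20,v21) [+-+] → (-1.91232, -1.8252, 0.0316782)–(-1.8252, -1.8252, 0.118798)  len=0.1232
  (v16,v23,v20) [++-] → (-1.8252, -1.8252, -0.118798)–(-1.94399, -1.8252, 0)  len=0.1680
  (v20,v24,v21) [--+] → (-0.942232, -1.8252, 0.484542)–(-1.8252, -1.8252, 0.118798)  len=0.9557
  (v21,v24,v25) [+--] → (-0.942232, -1.8252, 0.484542)–(-0.373746, -1.8252, 0.72)  len=0.6153
  (v21,v25,v22) [+-+] → (-0.373746, -1.8252, 0.72)–(-0.126655, -1.8252, 0.617653)  len=0.2674
  (v22,v25,v26) [+-+] → (-0.126655, -1.8252, 0.617653)–(0, -1.8252, 0.5652)  len=0.1371
  (v23,v26,v27) [++-] → (0, -1.8252, -0.5652)–(-0.373746, -1.8252, -0.72)  len=0.4045
  (v23,v27,v20) [+--] → (-0.373746, -1.8252, -0.72)–(-1.8252, -1.8252, -0.118798)  len=1.5710
  (v25,v28,v29) [--+] → (1.8252, -1.8252, 0.118798)–(0.373746, -1.8252, 0.72)  len=1.5710
  (v25,v29,v26) [-++] → (0.373746, -1.8252, 0.72)–(0, -1.8252, 0.5652)  len=0.4045
  (v26,v30,v27) [++-] → (0.126655, -1.8252, -0.617653)–(0, -1.8252, -0.5652)  len=0.1371
  (v27,v30,v31) [-++] → (0.126655, -1.8252, -0.617653)–(0.373746, -1.8252, -0.72)  len=0.2674
  (v27,v31,v24) [-+-] → (0.373746, -1.8252, -0.72)–(0.942232, -1.8252, -0.484542)  len=0.6153
  (v24,v31,v28) [-+-] → (0.942232, -1.8252, -0.484542)–(1.8252, -1.8252, -0.118798)  len=0.9557
  (v28,v0,v29) [-++] → (1.94399, -1.8252, 0)–(1.8252, -1.8252, 0.118798)  len=0.1680
  (v31,v3,v28) [++-] → (1.91232, -1.8252, -0.0316782)–(1.8252, -1.8252, -0.118798)  len=0.1232
  (v28,v3,v0) [-++] → (1.91232, -1.8252, -0.0316782)–(1.94399, -1.8252, 0)  len=0.0448

Chained into 1 loop(s):
  loop 1: 18 segments, perimeter = 8.5743
Total perimeter = 8.574


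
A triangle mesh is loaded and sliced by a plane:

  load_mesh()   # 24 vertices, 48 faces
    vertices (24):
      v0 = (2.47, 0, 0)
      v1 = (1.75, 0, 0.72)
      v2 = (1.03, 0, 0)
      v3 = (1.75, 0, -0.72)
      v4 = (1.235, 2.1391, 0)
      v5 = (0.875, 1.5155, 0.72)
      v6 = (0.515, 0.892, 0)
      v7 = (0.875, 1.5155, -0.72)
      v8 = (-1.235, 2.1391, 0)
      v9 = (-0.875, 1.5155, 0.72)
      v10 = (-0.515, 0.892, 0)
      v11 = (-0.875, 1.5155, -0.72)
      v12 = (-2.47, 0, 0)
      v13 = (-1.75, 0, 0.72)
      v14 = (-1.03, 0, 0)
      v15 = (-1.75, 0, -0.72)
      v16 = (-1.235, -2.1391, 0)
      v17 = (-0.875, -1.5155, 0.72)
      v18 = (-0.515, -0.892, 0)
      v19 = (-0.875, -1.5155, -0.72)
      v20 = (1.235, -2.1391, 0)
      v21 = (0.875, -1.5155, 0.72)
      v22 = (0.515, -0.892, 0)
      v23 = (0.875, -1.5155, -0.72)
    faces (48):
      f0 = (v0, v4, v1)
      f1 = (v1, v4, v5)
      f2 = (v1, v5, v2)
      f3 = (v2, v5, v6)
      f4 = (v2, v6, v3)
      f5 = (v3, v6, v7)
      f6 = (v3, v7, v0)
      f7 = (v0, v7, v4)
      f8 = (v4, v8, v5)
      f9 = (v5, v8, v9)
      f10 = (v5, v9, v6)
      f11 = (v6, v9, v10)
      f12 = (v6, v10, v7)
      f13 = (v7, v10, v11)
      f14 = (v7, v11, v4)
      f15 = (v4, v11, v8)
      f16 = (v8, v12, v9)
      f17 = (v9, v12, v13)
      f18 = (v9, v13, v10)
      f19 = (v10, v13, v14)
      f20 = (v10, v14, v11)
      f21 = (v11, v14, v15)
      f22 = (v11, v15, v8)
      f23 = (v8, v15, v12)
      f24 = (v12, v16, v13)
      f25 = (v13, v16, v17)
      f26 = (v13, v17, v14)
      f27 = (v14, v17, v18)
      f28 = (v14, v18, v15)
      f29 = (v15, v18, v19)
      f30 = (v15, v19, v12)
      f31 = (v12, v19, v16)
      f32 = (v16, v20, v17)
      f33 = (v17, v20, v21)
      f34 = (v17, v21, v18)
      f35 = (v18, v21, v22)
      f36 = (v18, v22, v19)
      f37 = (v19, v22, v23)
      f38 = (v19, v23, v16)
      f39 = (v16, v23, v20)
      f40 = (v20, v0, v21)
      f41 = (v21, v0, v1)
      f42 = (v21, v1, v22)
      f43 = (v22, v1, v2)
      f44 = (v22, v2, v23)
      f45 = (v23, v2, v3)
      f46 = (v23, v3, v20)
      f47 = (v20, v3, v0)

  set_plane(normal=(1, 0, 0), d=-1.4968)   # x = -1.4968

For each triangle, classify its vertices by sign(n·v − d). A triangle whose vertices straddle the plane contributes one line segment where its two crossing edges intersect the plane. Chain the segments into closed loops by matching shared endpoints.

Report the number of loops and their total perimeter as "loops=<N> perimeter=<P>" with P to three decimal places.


Straddling triangles (14 of 48):
  (v8,v12,v9) [+-+] → (-1.4968, 1.68565, 0)–(-1.4968, 0.924693, 0.439313)  len=0.8787
  (v9,v12,v13) [+--] → (-1.4968, 0.924693, 0.439313)–(-1.4968, 0.438542, 0.72)  len=0.5614
  (v9,v13,v10) [+-+] → (-1.4968, 0.438542, 0.72)–(-1.4968, 0.182878, 0.572385)  len=0.2952
  (v10,v13,v14) [+-+] → (-1.4968, 0.182878, 0.572385)–(-1.4968, 0, 0.4668)  len=0.2112
  (v11,v14,v15) [++-] → (-1.4968, 0, -0.4668)–(-1.4968, 0.438542, -0.72)  len=0.5064
  (v11,v15,v8) [+-+] → (-1.4968, 0.438542, -0.72)–(-1.4968, 1.05169, -0.366012)  len=0.7080
  (v8,v15,v12) [+--] → (-1.4968, 1.05169, -0.366012)–(-1.4968, 1.68565, 0)  len=0.7320
  (v12,v16,v13) [-+-] → (-1.4968, -1.68565, 0)–(-1.4968, -1.05169, 0.366012)  len=0.7320
  (v13,v16,v17) [-++] → (-1.4968, -1.05169, 0.366012)–(-1.4968, -0.438542, 0.72)  len=0.7080
  (v13,v17,v14) [-++] → (-1.4968, -0.438542, 0.72)–(-1.4968, 0, 0.4668)  len=0.5064
  (v14,v18,v15) [++-] → (-1.4968, -0.182878, -0.572385)–(-1.4968, 0, -0.4668)  len=0.2112
  (v15,v18,v19) [-++] → (-1.4968, -0.182878, -0.572385)–(-1.4968, -0.438542, -0.72)  len=0.2952
  (v15,v19,v12) [-+-] → (-1.4968, -0.438542, -0.72)–(-1.4968, -0.924693, -0.439313)  len=0.5614
  (v12,v19,v16) [-++] → (-1.4968, -0.924693, -0.439313)–(-1.4968, -1.68565, 0)  len=0.8787

Chained into 1 loop(s):
  loop 1: 14 segments, perimeter = 7.7856
Total perimeter = 7.786

loops=1 perimeter=7.786


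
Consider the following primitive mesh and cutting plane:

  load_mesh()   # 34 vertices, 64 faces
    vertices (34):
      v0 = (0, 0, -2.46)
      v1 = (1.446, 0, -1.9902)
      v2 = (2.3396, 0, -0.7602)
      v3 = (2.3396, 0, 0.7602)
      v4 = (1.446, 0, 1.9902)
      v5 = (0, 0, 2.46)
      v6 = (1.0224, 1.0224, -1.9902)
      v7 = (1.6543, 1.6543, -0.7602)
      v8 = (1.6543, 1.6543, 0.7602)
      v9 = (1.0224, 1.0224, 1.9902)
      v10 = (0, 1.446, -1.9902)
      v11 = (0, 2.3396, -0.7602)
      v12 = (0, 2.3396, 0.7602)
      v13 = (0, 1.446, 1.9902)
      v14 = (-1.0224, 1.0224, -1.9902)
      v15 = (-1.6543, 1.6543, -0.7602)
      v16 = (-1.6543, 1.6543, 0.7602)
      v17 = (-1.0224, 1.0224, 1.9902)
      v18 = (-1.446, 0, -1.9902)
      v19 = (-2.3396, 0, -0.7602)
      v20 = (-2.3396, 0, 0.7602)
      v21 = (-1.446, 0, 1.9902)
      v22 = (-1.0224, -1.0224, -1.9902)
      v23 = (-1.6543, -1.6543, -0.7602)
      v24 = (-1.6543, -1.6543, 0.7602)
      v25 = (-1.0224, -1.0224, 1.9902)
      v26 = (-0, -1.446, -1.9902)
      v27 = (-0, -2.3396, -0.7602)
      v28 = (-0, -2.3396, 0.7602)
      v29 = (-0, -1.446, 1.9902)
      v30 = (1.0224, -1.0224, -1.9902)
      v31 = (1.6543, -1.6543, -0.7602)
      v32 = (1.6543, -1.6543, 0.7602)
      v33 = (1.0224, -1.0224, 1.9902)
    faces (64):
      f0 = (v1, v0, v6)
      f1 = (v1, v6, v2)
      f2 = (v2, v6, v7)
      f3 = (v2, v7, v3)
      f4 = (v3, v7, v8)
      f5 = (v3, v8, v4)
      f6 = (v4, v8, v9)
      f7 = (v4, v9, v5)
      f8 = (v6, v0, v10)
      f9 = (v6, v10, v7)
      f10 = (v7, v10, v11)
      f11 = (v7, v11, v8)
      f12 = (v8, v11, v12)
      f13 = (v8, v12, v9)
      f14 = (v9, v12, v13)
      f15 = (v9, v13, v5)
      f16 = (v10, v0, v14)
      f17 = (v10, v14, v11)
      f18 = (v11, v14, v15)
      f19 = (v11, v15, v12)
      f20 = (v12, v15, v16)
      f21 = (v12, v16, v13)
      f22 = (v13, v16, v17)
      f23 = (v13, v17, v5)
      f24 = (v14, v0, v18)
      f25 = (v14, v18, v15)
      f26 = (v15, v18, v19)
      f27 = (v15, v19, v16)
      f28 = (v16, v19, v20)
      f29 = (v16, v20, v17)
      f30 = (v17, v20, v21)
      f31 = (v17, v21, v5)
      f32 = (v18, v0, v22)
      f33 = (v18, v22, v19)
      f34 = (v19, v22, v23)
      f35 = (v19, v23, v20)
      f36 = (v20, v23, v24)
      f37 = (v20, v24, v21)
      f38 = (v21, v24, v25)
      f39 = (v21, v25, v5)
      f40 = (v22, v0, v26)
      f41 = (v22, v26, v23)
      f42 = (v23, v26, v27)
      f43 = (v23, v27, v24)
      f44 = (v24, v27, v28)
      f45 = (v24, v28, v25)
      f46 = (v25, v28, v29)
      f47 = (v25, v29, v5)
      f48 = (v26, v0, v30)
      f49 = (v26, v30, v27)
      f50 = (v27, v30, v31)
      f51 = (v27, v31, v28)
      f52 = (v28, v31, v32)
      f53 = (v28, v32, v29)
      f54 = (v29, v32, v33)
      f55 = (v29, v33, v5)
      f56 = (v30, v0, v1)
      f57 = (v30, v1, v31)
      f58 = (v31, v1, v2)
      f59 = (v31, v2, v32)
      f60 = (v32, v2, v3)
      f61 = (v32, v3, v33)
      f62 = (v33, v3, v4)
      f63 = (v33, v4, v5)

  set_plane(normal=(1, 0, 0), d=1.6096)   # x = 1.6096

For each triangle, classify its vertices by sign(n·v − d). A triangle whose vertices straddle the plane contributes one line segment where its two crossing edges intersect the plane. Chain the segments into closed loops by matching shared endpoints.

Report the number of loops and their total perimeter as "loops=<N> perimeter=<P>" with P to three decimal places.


Straddling triangles (18 of 64):
  (v1,v6,v2) [--+] → (1.6096, 0.56662, -1.44187)–(1.6096, 0, -1.76501)  len=0.6523
  (v2,v6,v7) [+-+] → (1.6096, 0.56662, -1.44187)–(1.6096, 1.6096, -0.847209)  len=1.2006
  (v3,v8,v4) [++-] → (1.6096, 1.2993, 1.02415)–(1.6096, 0, 1.76501)  len=1.4957
  (v4,v8,v9) [-+-] → (1.6096, 1.2993, 1.02415)–(1.6096, 1.6096, 0.847209)  len=0.3572
  (v6,v10,v7) [--+] → (1.6096, 1.64867, -0.793435)–(1.6096, 1.6096, -0.847209)  len=0.0665
  (v7,v10,v11) [+--] → (1.6096, 1.64867, -0.793435)–(1.6096, 1.67282, -0.7602)  len=0.0411
  (v7,v11,v8) [+-+] → (1.6096, 1.67282, -0.7602)–(1.6096, 1.67282, 0.719118)  len=1.4793
  (v8,v11,v12) [+--] → (1.6096, 1.67282, 0.719118)–(1.6096, 1.67282, 0.7602)  len=0.0411
  (v8,v12,v9) [+--] → (1.6096, 1.67282, 0.7602)–(1.6096, 1.6096, 0.847209)  len=0.1075
  (v27,v30,v31) [--+] → (1.6096, -1.6096, -0.847209)–(1.6096, -1.67282, -0.7602)  len=0.1075
  (v27,v31,v28) [-+-] → (1.6096, -1.67282, -0.7602)–(1.6096, -1.67282, -0.719118)  len=0.0411
  (v28,v31,v32) [-++] → (1.6096, -1.67282, -0.719118)–(1.6096, -1.67282, 0.7602)  len=1.4793
  (v28,v32,v29) [-+-] → (1.6096, -1.67282, 0.7602)–(1.6096, -1.64867, 0.793435)  len=0.0411
  (v29,v32,v33) [-+-] → (1.6096, -1.64867, 0.793435)–(1.6096, -1.6096, 0.847209)  len=0.0665
  (v30,v1,v31) [--+] → (1.6096, -1.2993, -1.02415)–(1.6096, -1.6096, -0.847209)  len=0.3572
  (v31,v1,v2) [+-+] → (1.6096, -1.2993, -1.02415)–(1.6096, 0, -1.76501)  len=1.4957
  (v32,v3,v33) [++-] → (1.6096, -0.56662, 1.44187)–(1.6096, -1.6096, 0.847209)  len=1.2006
  (v33,v3,v4) [-+-] → (1.6096, -0.56662, 1.44187)–(1.6096, 0, 1.76501)  len=0.6523

Chained into 1 loop(s):
  loop 1: 18 segments, perimeter = 10.8825
Total perimeter = 10.883

loops=1 perimeter=10.883


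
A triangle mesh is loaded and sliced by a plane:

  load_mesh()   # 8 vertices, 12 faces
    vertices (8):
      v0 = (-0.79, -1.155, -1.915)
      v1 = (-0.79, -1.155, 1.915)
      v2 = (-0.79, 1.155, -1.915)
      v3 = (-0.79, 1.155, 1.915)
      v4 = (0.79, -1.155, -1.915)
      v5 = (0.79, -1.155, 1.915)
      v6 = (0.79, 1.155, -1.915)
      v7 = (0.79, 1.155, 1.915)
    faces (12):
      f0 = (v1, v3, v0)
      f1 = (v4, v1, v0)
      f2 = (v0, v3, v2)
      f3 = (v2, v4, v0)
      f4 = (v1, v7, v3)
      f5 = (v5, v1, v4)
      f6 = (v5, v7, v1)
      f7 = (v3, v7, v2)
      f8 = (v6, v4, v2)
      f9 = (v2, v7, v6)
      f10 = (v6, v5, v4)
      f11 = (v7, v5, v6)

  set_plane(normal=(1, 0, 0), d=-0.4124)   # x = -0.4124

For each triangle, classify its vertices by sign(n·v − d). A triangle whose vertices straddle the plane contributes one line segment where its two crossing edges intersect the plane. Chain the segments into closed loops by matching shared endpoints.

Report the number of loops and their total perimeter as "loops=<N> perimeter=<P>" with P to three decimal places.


Straddling triangles (8 of 12):
  (v4,v1,v0) [+--] → (-0.4124, -1.155, 0.999678)–(-0.4124, -1.155, -1.915)  len=2.9147
  (v2,v4,v0) [-+-] → (-0.4124, 0.602939, -1.915)–(-0.4124, -1.155, -1.915)  len=1.7579
  (v1,v7,v3) [-+-] → (-0.4124, -0.602939, 1.915)–(-0.4124, 1.155, 1.915)  len=1.7579
  (v5,v1,v4) [+-+] → (-0.4124, -1.155, 1.915)–(-0.4124, -1.155, 0.999678)  len=0.9153
  (v5,v7,v1) [++-] → (-0.4124, -0.602939, 1.915)–(-0.4124, -1.155, 1.915)  len=0.5521
  (v3,v7,v2) [-+-] → (-0.4124, 1.155, 1.915)–(-0.4124, 1.155, -0.999678)  len=2.9147
  (v6,v4,v2) [++-] → (-0.4124, 0.602939, -1.915)–(-0.4124, 1.155, -1.915)  len=0.5521
  (v2,v7,v6) [-++] → (-0.4124, 1.155, -0.999678)–(-0.4124, 1.155, -1.915)  len=0.9153

Chained into 1 loop(s):
  loop 1: 8 segments, perimeter = 12.2800
Total perimeter = 12.280

loops=1 perimeter=12.280


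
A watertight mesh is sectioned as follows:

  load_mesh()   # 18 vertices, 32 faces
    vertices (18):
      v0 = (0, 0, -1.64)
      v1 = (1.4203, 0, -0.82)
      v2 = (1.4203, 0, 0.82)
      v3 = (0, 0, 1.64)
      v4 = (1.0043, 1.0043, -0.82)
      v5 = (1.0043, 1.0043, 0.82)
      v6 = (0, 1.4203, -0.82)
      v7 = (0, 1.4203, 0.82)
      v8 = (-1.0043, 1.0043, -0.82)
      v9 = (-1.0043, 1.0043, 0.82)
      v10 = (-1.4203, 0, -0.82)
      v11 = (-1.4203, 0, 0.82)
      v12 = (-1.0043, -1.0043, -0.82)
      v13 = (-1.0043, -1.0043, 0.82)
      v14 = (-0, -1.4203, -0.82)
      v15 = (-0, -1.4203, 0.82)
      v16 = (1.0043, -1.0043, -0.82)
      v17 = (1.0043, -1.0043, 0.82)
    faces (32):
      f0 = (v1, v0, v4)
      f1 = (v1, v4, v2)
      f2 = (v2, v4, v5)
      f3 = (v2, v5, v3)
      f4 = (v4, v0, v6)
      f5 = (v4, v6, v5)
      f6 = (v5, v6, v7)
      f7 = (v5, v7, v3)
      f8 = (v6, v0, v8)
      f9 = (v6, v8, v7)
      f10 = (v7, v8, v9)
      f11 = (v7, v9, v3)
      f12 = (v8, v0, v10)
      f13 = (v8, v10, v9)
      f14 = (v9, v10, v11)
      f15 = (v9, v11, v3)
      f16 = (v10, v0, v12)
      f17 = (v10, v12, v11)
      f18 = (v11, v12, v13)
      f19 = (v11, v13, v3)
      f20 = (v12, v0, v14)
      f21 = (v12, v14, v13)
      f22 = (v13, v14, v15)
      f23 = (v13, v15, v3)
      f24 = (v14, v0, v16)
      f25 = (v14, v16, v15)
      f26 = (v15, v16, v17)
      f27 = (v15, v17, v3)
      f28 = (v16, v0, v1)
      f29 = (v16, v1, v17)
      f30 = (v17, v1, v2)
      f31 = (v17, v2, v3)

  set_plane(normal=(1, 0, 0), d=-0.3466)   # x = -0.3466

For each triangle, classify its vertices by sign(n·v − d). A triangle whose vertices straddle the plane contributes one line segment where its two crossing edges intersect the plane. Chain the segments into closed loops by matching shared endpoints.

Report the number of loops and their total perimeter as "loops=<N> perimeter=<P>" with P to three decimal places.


loops=1 perimeter=9.002

Straddling triangles (12 of 32):
  (v6,v0,v8) [++-] → (-0.3466, 0.3466, -1.357)–(-0.3466, 1.27673, -0.82)  len=1.0740
  (v6,v8,v7) [+-+] → (-0.3466, 1.27673, -0.82)–(-0.3466, 1.27673, 0.25401)  len=1.0740
  (v7,v8,v9) [+--] → (-0.3466, 1.27673, 0.25401)–(-0.3466, 1.27673, 0.82)  len=0.5660
  (v7,v9,v3) [+-+] → (-0.3466, 1.27673, 0.82)–(-0.3466, 0.3466, 1.357)  len=1.0740
  (v8,v0,v10) [-+-] → (-0.3466, 0.3466, -1.357)–(-0.3466, 0, -1.43989)  len=0.3564
  (v9,v11,v3) [--+] → (-0.3466, 0, 1.43989)–(-0.3466, 0.3466, 1.357)  len=0.3564
  (v10,v0,v12) [-+-] → (-0.3466, 0, -1.43989)–(-0.3466, -0.3466, -1.357)  len=0.3564
  (v11,v13,v3) [--+] → (-0.3466, -0.3466, 1.357)–(-0.3466, 0, 1.43989)  len=0.3564
  (v12,v0,v14) [-++] → (-0.3466, -0.3466, -1.357)–(-0.3466, -1.27673, -0.82)  len=1.0740
  (v12,v14,v13) [-+-] → (-0.3466, -1.27673, -0.82)–(-0.3466, -1.27673, -0.25401)  len=0.5660
  (v13,v14,v15) [-++] → (-0.3466, -1.27673, -0.25401)–(-0.3466, -1.27673, 0.82)  len=1.0740
  (v13,v15,v3) [-++] → (-0.3466, -1.27673, 0.82)–(-0.3466, -0.3466, 1.357)  len=1.0740

Chained into 1 loop(s):
  loop 1: 12 segments, perimeter = 9.0016
Total perimeter = 9.002


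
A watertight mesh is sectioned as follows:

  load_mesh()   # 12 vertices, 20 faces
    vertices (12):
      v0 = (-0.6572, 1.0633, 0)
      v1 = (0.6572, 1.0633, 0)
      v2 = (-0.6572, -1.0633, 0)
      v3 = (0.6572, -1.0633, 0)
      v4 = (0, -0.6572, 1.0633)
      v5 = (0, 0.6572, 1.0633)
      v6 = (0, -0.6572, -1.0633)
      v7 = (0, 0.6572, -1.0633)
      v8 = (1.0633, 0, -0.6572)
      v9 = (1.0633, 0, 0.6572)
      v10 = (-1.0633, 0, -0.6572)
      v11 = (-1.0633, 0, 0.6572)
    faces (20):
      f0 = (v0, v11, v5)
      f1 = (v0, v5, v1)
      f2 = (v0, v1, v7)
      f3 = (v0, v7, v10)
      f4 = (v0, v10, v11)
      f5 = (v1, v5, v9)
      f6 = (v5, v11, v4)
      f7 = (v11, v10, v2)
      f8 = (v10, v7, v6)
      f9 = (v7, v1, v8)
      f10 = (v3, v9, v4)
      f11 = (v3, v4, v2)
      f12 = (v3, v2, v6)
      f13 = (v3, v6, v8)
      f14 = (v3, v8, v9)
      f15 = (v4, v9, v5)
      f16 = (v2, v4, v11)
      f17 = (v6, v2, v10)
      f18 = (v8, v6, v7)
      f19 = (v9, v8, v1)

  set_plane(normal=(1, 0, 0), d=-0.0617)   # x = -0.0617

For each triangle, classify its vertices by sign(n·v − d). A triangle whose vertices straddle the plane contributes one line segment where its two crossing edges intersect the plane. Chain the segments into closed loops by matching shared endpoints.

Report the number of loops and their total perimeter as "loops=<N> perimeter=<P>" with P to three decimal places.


loops=1 perimeter=7.033

Straddling triangles (10 of 20):
  (v0,v11,v5) [--+] → (-0.0617, 0.619065, 1.03974)–(-0.0617, 0.695326, 0.963474)  len=0.1078
  (v0,v5,v1) [-++] → (-0.0617, 0.695326, 0.963474)–(-0.0617, 1.0633, 0)  len=1.0314
  (v0,v1,v7) [-++] → (-0.0617, 1.0633, 0)–(-0.0617, 0.695326, -0.963474)  len=1.0314
  (v0,v7,v10) [-+-] → (-0.0617, 0.695326, -0.963474)–(-0.0617, 0.619065, -1.03974)  len=0.1078
  (v5,v11,v4) [+-+] → (-0.0617, 0.619065, 1.03974)–(-0.0617, -0.619065, 1.03974)  len=1.2381
  (v10,v7,v6) [-++] → (-0.0617, 0.619065, -1.03974)–(-0.0617, -0.619065, -1.03974)  len=1.2381
  (v3,v4,v2) [++-] → (-0.0617, -0.695326, 0.963474)–(-0.0617, -1.0633, 0)  len=1.0314
  (v3,v2,v6) [+-+] → (-0.0617, -1.0633, 0)–(-0.0617, -0.695326, -0.963474)  len=1.0314
  (v2,v4,v11) [-+-] → (-0.0617, -0.695326, 0.963474)–(-0.0617, -0.619065, 1.03974)  len=0.1078
  (v6,v2,v10) [+--] → (-0.0617, -0.695326, -0.963474)–(-0.0617, -0.619065, -1.03974)  len=0.1078

Chained into 1 loop(s):
  loop 1: 10 segments, perimeter = 7.0331
Total perimeter = 7.033
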